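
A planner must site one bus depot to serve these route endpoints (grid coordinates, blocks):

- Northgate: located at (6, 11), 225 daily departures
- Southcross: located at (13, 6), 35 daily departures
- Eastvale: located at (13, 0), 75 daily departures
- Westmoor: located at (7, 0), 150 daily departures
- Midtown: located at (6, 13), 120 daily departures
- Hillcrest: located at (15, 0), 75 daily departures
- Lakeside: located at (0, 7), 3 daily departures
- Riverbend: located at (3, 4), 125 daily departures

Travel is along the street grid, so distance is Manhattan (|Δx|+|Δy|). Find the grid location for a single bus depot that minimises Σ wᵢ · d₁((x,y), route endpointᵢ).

(6, 4)

Manhattan distance separates: Σwᵢ(|x−xᵢ|+|y−yᵢ|) = Σwᵢ|x−xᵢ| + Σwᵢ|y−yᵢ|, so x and y are optimised independently as 1-D weighted medians.
Total weight W = 808; half = 404.
x-coordinate, sorted with cumulative weight:
  x=0 (Lakeside, w=3) cum 3
  x=3 (Riverbend, w=125) cum 128
  x=6 (Northgate, w=225) cum 353
  x=6 (Midtown, w=120) cum 473  ← median
  x=7 (Westmoor, w=150) cum 623
  x=13 (Southcross, w=35) cum 658
  x=13 (Eastvale, w=75) cum 733
  x=15 (Hillcrest, w=75) cum 808
⇒ x* = 6
y-coordinate, sorted with cumulative weight:
  y=0 (Eastvale, w=75) cum 75
  y=0 (Westmoor, w=150) cum 225
  y=0 (Hillcrest, w=75) cum 300
  y=4 (Riverbend, w=125) cum 425  ← median
  y=6 (Southcross, w=35) cum 460
  y=7 (Lakeside, w=3) cum 463
  y=11 (Northgate, w=225) cum 688
  y=13 (Midtown, w=120) cum 808
⇒ y* = 4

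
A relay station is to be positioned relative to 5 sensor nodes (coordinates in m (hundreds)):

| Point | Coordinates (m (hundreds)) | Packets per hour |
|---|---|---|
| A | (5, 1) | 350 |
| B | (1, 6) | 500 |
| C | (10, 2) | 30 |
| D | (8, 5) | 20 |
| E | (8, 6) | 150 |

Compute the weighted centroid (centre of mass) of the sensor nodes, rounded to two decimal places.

(3.72, 4.20)

The minimiser of Σwᵢ‖p−pᵢ‖² is the weighted centroid p* = (Σwᵢpᵢ)/(Σwᵢ).
Σwᵢ = 1050.
Σwᵢxᵢ = 350·5 + 500·1 + 30·10 + 20·8 + 150·8 = 3910.
Σwᵢyᵢ = 350·1 + 500·6 + 30·2 + 20·5 + 150·6 = 4410.
x* = 3910/1050 = 3.72, y* = 4410/1050 = 4.20.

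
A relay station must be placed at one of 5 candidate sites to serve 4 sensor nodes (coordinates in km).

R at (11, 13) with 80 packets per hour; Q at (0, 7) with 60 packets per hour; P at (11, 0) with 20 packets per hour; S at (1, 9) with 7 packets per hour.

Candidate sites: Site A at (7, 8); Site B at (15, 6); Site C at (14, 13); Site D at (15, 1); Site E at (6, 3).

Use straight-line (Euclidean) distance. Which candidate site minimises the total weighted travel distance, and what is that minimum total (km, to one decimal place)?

Site A, total 1158.0 km

Total weighted distance at each candidate:
  Site A (7, 8): total = 1158.0
  Site B (15, 6): total = 1791.4
  Site C (14, 13): total = 1515.9
  Site D (15, 1): total = 2176.6
  Site E (6, 3): total = 1498.4
Minimum is at Site A with total 1158.0 km.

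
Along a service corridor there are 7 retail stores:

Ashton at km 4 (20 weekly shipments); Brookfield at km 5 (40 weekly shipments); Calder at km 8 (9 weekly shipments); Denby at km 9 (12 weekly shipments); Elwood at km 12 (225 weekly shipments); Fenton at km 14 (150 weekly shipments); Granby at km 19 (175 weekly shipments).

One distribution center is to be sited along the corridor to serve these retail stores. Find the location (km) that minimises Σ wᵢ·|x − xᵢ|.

For a sum of weighted absolute distances on a line, the optimum is the weighted median (not the mean). Total weight W = 631; half-weight = 315.5.
Sort by position and accumulate weight:
  km 4 (Ashton, w=20) → cum 20
  km 5 (Brookfield, w=40) → cum 60
  km 8 (Calder, w=9) → cum 69
  km 9 (Denby, w=12) → cum 81
  km 12 (Elwood, w=225) → cum 306
  km 14 (Fenton, w=150) → cum 456  ≥ 315.5 → median here
  km 19 (Granby, w=175) → cum 631
Optimal location: km 14.

x = 14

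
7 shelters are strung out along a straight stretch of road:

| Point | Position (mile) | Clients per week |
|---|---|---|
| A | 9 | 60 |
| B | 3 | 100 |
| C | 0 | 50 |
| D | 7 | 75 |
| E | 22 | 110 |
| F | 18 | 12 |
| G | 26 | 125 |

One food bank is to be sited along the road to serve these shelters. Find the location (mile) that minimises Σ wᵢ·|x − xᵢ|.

For a sum of weighted absolute distances on a line, the optimum is the weighted median (not the mean). Total weight W = 532; half-weight = 266.
Sort by position and accumulate weight:
  mile 0 (C, w=50) → cum 50
  mile 3 (B, w=100) → cum 150
  mile 7 (D, w=75) → cum 225
  mile 9 (A, w=60) → cum 285  ≥ 266 → median here
  mile 18 (F, w=12) → cum 297
  mile 22 (E, w=110) → cum 407
  mile 26 (G, w=125) → cum 532
Optimal location: mile 9.

x = 9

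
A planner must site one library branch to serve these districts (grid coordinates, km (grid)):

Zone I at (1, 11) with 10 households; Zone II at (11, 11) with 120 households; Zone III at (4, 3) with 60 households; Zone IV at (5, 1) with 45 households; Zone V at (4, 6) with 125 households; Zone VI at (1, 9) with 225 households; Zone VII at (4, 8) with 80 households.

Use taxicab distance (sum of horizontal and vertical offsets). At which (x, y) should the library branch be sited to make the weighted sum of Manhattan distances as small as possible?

(4, 9)

Manhattan distance separates: Σwᵢ(|x−xᵢ|+|y−yᵢ|) = Σwᵢ|x−xᵢ| + Σwᵢ|y−yᵢ|, so x and y are optimised independently as 1-D weighted medians.
Total weight W = 665; half = 332.5.
x-coordinate, sorted with cumulative weight:
  x=1 (Zone I, w=10) cum 10
  x=1 (Zone VI, w=225) cum 235
  x=4 (Zone III, w=60) cum 295
  x=4 (Zone V, w=125) cum 420  ← median
  x=4 (Zone VII, w=80) cum 500
  x=5 (Zone IV, w=45) cum 545
  x=11 (Zone II, w=120) cum 665
⇒ x* = 4
y-coordinate, sorted with cumulative weight:
  y=1 (Zone IV, w=45) cum 45
  y=3 (Zone III, w=60) cum 105
  y=6 (Zone V, w=125) cum 230
  y=8 (Zone VII, w=80) cum 310
  y=9 (Zone VI, w=225) cum 535  ← median
  y=11 (Zone I, w=10) cum 545
  y=11 (Zone II, w=120) cum 665
⇒ y* = 9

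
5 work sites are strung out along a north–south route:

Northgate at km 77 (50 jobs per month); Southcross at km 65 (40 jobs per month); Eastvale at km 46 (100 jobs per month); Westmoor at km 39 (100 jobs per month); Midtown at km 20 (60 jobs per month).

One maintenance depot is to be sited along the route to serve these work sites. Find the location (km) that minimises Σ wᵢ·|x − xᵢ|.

For a sum of weighted absolute distances on a line, the optimum is the weighted median (not the mean). Total weight W = 350; half-weight = 175.
Sort by position and accumulate weight:
  km 20 (Midtown, w=60) → cum 60
  km 39 (Westmoor, w=100) → cum 160
  km 46 (Eastvale, w=100) → cum 260  ≥ 175 → median here
  km 65 (Southcross, w=40) → cum 300
  km 77 (Northgate, w=50) → cum 350
Optimal location: km 46.

x = 46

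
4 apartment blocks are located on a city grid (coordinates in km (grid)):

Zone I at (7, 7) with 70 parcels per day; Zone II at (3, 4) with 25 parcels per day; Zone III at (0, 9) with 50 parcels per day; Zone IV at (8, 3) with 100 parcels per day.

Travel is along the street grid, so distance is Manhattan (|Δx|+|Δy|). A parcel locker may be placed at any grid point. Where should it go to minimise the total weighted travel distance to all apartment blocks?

(7, 4)

Manhattan distance separates: Σwᵢ(|x−xᵢ|+|y−yᵢ|) = Σwᵢ|x−xᵢ| + Σwᵢ|y−yᵢ|, so x and y are optimised independently as 1-D weighted medians.
Total weight W = 245; half = 122.5.
x-coordinate, sorted with cumulative weight:
  x=0 (Zone III, w=50) cum 50
  x=3 (Zone II, w=25) cum 75
  x=7 (Zone I, w=70) cum 145  ← median
  x=8 (Zone IV, w=100) cum 245
⇒ x* = 7
y-coordinate, sorted with cumulative weight:
  y=3 (Zone IV, w=100) cum 100
  y=4 (Zone II, w=25) cum 125  ← median
  y=7 (Zone I, w=70) cum 195
  y=9 (Zone III, w=50) cum 245
⇒ y* = 4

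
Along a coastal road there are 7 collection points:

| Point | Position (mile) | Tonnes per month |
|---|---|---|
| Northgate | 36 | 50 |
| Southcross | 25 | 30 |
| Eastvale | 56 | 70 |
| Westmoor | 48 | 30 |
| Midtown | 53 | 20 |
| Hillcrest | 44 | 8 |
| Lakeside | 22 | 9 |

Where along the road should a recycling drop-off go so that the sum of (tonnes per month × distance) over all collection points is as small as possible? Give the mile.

x = 48

For a sum of weighted absolute distances on a line, the optimum is the weighted median (not the mean). Total weight W = 217; half-weight = 108.5.
Sort by position and accumulate weight:
  mile 22 (Lakeside, w=9) → cum 9
  mile 25 (Southcross, w=30) → cum 39
  mile 36 (Northgate, w=50) → cum 89
  mile 44 (Hillcrest, w=8) → cum 97
  mile 48 (Westmoor, w=30) → cum 127  ≥ 108.5 → median here
  mile 53 (Midtown, w=20) → cum 147
  mile 56 (Eastvale, w=70) → cum 217
Optimal location: mile 48.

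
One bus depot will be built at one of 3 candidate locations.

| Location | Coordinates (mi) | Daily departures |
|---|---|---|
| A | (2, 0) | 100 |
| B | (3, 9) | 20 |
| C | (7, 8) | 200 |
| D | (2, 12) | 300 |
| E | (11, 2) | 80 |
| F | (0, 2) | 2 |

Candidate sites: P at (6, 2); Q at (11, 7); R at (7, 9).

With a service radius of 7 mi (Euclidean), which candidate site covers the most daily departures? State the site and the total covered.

Coverage radius r = 7 mi; a point is covered iff (Δx)²+(Δy)² ≤ 7² = 49.
  P (6, 2): covers {A, C, E, F} → 382
  Q (11, 7): covers {C, E} → 280
  R (7, 9): covers {B, C, D} → 520
Maximum coverage at R: 520 daily departures.

R, covering 520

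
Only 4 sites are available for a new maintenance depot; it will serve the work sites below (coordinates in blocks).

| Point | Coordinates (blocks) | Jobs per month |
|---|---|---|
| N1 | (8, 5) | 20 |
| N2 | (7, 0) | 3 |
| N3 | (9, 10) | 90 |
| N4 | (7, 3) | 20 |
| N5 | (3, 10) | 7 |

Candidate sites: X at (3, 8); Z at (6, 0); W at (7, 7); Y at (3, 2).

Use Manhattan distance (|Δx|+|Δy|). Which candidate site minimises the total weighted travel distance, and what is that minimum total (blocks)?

Total weighted distance at each candidate:
  X (3, 8): total = 1110
  Z (6, 0): total = 1484
  W (7, 7): total = 660
  Y (3, 2): total = 1594
Minimum is at W with total 660 blocks.

W, total 660 blocks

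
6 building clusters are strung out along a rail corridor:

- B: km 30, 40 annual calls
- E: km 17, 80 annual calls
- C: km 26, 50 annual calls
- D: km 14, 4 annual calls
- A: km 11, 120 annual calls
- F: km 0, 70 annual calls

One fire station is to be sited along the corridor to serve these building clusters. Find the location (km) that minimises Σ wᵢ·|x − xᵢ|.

x = 11

For a sum of weighted absolute distances on a line, the optimum is the weighted median (not the mean). Total weight W = 364; half-weight = 182.
Sort by position and accumulate weight:
  km 0 (F, w=70) → cum 70
  km 11 (A, w=120) → cum 190  ≥ 182 → median here
  km 14 (D, w=4) → cum 194
  km 17 (E, w=80) → cum 274
  km 26 (C, w=50) → cum 324
  km 30 (B, w=40) → cum 364
Optimal location: km 11.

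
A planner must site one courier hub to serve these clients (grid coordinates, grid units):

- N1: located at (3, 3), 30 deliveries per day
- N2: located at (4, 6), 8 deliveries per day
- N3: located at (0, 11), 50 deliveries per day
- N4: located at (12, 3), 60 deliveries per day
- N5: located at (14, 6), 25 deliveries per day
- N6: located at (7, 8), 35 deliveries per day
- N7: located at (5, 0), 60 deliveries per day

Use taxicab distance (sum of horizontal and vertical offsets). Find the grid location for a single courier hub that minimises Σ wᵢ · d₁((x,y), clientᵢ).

Manhattan distance separates: Σwᵢ(|x−xᵢ|+|y−yᵢ|) = Σwᵢ|x−xᵢ| + Σwᵢ|y−yᵢ|, so x and y are optimised independently as 1-D weighted medians.
Total weight W = 268; half = 134.
x-coordinate, sorted with cumulative weight:
  x=0 (N3, w=50) cum 50
  x=3 (N1, w=30) cum 80
  x=4 (N2, w=8) cum 88
  x=5 (N7, w=60) cum 148  ← median
  x=7 (N6, w=35) cum 183
  x=12 (N4, w=60) cum 243
  x=14 (N5, w=25) cum 268
⇒ x* = 5
y-coordinate, sorted with cumulative weight:
  y=0 (N7, w=60) cum 60
  y=3 (N1, w=30) cum 90
  y=3 (N4, w=60) cum 150  ← median
  y=6 (N2, w=8) cum 158
  y=6 (N5, w=25) cum 183
  y=8 (N6, w=35) cum 218
  y=11 (N3, w=50) cum 268
⇒ y* = 3

(5, 3)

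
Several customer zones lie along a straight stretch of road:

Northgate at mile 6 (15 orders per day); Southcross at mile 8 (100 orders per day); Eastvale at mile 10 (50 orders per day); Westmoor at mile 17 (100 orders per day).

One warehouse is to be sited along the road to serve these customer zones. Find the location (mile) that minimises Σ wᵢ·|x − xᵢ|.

For a sum of weighted absolute distances on a line, the optimum is the weighted median (not the mean). Total weight W = 265; half-weight = 132.5.
Sort by position and accumulate weight:
  mile 6 (Northgate, w=15) → cum 15
  mile 8 (Southcross, w=100) → cum 115
  mile 10 (Eastvale, w=50) → cum 165  ≥ 132.5 → median here
  mile 17 (Westmoor, w=100) → cum 265
Optimal location: mile 10.

x = 10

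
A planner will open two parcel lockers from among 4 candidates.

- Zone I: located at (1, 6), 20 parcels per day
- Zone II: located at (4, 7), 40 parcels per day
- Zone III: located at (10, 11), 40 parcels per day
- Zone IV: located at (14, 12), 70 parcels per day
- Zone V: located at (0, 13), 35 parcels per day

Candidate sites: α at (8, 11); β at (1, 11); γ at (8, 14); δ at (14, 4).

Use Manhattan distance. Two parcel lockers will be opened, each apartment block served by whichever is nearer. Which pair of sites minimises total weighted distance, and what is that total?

{α, β}, total 1055

Evaluate every pair (each demand assigned to the nearer of the two):
  {α, β}: total = 1055
  {β, γ}: total = 1245
  {β, δ}: total = 1405
  {α, γ}: total = 1445
  {α, δ}: total = 1480
  {γ, δ}: total = 1815
Best pair: {α, β} with total 1055.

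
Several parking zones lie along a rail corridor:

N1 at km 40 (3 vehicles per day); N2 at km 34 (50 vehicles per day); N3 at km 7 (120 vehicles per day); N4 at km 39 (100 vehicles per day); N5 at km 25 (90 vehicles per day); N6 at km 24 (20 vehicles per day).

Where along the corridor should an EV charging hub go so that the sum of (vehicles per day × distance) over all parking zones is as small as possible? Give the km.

x = 25

For a sum of weighted absolute distances on a line, the optimum is the weighted median (not the mean). Total weight W = 383; half-weight = 191.5.
Sort by position and accumulate weight:
  km 7 (N3, w=120) → cum 120
  km 24 (N6, w=20) → cum 140
  km 25 (N5, w=90) → cum 230  ≥ 191.5 → median here
  km 34 (N2, w=50) → cum 280
  km 39 (N4, w=100) → cum 380
  km 40 (N1, w=3) → cum 383
Optimal location: km 25.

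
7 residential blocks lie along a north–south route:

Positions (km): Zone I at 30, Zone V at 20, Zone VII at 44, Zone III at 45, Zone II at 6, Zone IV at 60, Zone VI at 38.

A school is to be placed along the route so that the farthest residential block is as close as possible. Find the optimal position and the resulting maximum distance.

location 33, max distance 27

The 1-center on a line is the midpoint of the two extreme points: leftmost at 6, rightmost at 60.
Optimal location = (6 + 60)/2 = 33; maximum distance = (60 − 6)/2 = 27.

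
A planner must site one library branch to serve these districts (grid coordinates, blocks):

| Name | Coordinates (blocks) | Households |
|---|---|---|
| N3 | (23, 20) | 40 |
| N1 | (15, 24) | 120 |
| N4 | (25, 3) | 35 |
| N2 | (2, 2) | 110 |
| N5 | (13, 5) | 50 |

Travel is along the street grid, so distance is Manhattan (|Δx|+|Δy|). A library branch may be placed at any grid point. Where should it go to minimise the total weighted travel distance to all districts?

(15, 5)

Manhattan distance separates: Σwᵢ(|x−xᵢ|+|y−yᵢ|) = Σwᵢ|x−xᵢ| + Σwᵢ|y−yᵢ|, so x and y are optimised independently as 1-D weighted medians.
Total weight W = 355; half = 177.5.
x-coordinate, sorted with cumulative weight:
  x=2 (N2, w=110) cum 110
  x=13 (N5, w=50) cum 160
  x=15 (N1, w=120) cum 280  ← median
  x=23 (N3, w=40) cum 320
  x=25 (N4, w=35) cum 355
⇒ x* = 15
y-coordinate, sorted with cumulative weight:
  y=2 (N2, w=110) cum 110
  y=3 (N4, w=35) cum 145
  y=5 (N5, w=50) cum 195  ← median
  y=20 (N3, w=40) cum 235
  y=24 (N1, w=120) cum 355
⇒ y* = 5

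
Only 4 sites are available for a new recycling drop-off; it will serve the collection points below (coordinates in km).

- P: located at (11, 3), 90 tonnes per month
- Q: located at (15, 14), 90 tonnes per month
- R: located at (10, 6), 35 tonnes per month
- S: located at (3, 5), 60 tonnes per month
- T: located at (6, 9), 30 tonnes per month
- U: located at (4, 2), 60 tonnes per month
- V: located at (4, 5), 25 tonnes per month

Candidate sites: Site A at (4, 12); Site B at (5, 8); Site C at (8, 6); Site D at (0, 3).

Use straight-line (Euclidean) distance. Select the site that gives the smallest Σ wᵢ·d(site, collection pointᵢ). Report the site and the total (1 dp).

Total weighted distance at each candidate:
  Site A (4, 12): total = 3636.8
  Site B (5, 8): total = 2643.8
  Site C (8, 6): total = 2265.1
  Site D (0, 3): total = 3859.6
Minimum is at Site C with total 2265.1 km.

Site C, total 2265.1 km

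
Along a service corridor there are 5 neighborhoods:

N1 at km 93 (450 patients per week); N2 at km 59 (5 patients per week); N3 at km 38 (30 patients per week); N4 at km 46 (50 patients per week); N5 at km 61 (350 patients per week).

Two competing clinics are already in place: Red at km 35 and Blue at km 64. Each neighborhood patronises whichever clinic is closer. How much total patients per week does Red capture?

80

The indifferent point is the midpoint (35+64)/2 = 49.5; neighborhoods left of it (closer to Red at 35) go to Red, those right go to Blue.
  N3 at 38 (w=30) → Red
  N4 at 46 (w=50) → Red
  N2 at 59 (w=5) → Blue
  N5 at 61 (w=350) → Blue
  N1 at 93 (w=450) → Blue
Red captures 80; Blue captures 805.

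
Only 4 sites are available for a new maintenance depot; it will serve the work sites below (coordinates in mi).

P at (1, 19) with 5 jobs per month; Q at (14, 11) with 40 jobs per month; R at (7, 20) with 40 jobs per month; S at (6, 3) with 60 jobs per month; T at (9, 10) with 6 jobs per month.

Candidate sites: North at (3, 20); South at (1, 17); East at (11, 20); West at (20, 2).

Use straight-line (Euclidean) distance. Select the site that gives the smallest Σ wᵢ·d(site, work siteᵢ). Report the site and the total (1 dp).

Total weighted distance at each candidate:
  North (3, 20): total = 1845.4
  South (1, 17): total = 1806.8
  East (11, 20): total = 1714.1
  West (20, 2): total = 2372.0
Minimum is at East with total 1714.1 mi.

East, total 1714.1 mi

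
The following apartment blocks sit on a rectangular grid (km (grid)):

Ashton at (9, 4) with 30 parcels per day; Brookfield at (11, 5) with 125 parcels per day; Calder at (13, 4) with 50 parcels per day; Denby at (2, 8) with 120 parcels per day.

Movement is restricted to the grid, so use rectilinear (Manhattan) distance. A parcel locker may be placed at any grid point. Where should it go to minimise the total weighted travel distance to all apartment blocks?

Manhattan distance separates: Σwᵢ(|x−xᵢ|+|y−yᵢ|) = Σwᵢ|x−xᵢ| + Σwᵢ|y−yᵢ|, so x and y are optimised independently as 1-D weighted medians.
Total weight W = 325; half = 162.5.
x-coordinate, sorted with cumulative weight:
  x=2 (Denby, w=120) cum 120
  x=9 (Ashton, w=30) cum 150
  x=11 (Brookfield, w=125) cum 275  ← median
  x=13 (Calder, w=50) cum 325
⇒ x* = 11
y-coordinate, sorted with cumulative weight:
  y=4 (Ashton, w=30) cum 30
  y=4 (Calder, w=50) cum 80
  y=5 (Brookfield, w=125) cum 205  ← median
  y=8 (Denby, w=120) cum 325
⇒ y* = 5

(11, 5)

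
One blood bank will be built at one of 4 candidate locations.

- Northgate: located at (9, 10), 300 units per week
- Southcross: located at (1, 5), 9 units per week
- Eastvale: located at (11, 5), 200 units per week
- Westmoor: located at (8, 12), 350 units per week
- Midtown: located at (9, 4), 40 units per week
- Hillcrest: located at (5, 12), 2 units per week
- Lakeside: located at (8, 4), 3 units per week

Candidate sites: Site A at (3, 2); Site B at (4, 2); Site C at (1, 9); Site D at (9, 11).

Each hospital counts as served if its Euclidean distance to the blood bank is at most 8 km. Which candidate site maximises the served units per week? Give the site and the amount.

Coverage radius r = 8 km; a point is covered iff (Δx)²+(Δy)² ≤ 8² = 64.
  Site A (3, 2): covers {Southcross, Midtown, Lakeside} → 52
  Site B (4, 2): covers {Southcross, Eastvale, Midtown, Lakeside} → 252
  Site C (1, 9): covers {Southcross, Westmoor, Hillcrest} → 361
  Site D (9, 11): covers {Northgate, Eastvale, Westmoor, Midtown, Hillcrest, Lakeside} → 895
Maximum coverage at Site D: 895 units per week.

Site D, covering 895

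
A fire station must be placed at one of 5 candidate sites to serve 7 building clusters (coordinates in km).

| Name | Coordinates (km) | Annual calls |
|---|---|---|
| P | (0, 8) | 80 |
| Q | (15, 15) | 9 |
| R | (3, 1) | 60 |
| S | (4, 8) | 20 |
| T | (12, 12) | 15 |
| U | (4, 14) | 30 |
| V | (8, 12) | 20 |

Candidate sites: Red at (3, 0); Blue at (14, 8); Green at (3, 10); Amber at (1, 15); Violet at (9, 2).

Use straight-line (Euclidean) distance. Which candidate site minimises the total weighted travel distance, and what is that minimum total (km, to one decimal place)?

Green, total 1359.9 km

Total weighted distance at each candidate:
  Red (3, 0): total = 1983.7
  Blue (14, 8): total = 2727.1
  Green (3, 10): total = 1359.9
  Amber (1, 15): total = 2110.7
  Violet (9, 2): total = 2263.0
Minimum is at Green with total 1359.9 km.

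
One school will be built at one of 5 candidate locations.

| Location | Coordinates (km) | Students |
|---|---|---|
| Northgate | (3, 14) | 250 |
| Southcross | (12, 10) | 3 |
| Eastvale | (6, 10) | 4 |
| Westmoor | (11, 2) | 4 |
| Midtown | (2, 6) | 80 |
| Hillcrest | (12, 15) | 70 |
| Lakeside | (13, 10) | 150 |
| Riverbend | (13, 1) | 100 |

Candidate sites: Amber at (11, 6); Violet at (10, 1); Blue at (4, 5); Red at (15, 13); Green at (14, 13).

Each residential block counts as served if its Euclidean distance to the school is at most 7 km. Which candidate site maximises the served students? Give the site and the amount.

Amber, covering 261

Coverage radius r = 7 km; a point is covered iff (Δx)²+(Δy)² ≤ 7² = 49.
  Amber (11, 6): covers {Southcross, Eastvale, Westmoor, Lakeside, Riverbend} → 261
  Violet (10, 1): covers {Westmoor, Riverbend} → 104
  Blue (4, 5): covers {Eastvale, Midtown} → 84
  Red (15, 13): covers {Southcross, Hillcrest, Lakeside} → 223
  Green (14, 13): covers {Southcross, Hillcrest, Lakeside} → 223
Maximum coverage at Amber: 261 students.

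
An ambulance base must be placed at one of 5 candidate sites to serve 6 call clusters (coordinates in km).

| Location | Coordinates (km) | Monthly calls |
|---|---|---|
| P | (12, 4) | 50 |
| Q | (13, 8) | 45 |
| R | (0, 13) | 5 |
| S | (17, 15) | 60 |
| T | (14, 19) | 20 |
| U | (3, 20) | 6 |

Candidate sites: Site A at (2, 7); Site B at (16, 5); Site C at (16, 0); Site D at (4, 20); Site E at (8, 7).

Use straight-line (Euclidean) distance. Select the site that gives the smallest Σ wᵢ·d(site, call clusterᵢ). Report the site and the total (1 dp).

Total weighted distance at each candidate:
  Site A (2, 7): total = 2488.3
  Site B (16, 5): total = 1491.4
  Site C (16, 0): total = 2197.6
  Site D (4, 20): total = 2652.4
  Site E (8, 7): total = 1603.9
Minimum is at Site B with total 1491.4 km.

Site B, total 1491.4 km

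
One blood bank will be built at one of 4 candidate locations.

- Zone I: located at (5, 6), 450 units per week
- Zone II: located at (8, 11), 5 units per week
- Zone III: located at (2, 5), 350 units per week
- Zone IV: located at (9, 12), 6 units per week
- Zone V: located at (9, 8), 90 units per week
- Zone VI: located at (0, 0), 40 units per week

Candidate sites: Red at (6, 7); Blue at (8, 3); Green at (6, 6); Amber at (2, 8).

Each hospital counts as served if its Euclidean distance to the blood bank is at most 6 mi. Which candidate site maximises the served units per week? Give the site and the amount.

Coverage radius r = 6 mi; a point is covered iff (Δx)²+(Δy)² ≤ 6² = 36.
  Red (6, 7): covers {Zone I, Zone II, Zone III, Zone IV, Zone V} → 901
  Blue (8, 3): covers {Zone I, Zone V} → 540
  Green (6, 6): covers {Zone I, Zone II, Zone III, Zone V} → 895
  Amber (2, 8): covers {Zone I, Zone III} → 800
Maximum coverage at Red: 901 units per week.

Red, covering 901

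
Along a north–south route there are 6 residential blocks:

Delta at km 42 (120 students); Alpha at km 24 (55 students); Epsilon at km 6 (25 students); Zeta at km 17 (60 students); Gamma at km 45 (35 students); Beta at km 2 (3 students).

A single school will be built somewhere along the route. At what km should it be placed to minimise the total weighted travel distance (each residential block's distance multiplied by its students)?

For a sum of weighted absolute distances on a line, the optimum is the weighted median (not the mean). Total weight W = 298; half-weight = 149.
Sort by position and accumulate weight:
  km 2 (Beta, w=3) → cum 3
  km 6 (Epsilon, w=25) → cum 28
  km 17 (Zeta, w=60) → cum 88
  km 24 (Alpha, w=55) → cum 143
  km 42 (Delta, w=120) → cum 263  ≥ 149 → median here
  km 45 (Gamma, w=35) → cum 298
Optimal location: km 42.

x = 42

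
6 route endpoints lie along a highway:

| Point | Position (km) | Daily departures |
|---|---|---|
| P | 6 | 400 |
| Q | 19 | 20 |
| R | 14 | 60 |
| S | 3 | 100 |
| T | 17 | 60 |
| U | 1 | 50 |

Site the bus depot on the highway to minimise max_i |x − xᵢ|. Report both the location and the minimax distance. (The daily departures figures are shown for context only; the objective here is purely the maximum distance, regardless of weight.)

The 1-center on a line is the midpoint of the two extreme points: leftmost at 1, rightmost at 19.
Optimal location = (1 + 19)/2 = 10; maximum distance = (19 − 1)/2 = 9.

location 10, max distance 9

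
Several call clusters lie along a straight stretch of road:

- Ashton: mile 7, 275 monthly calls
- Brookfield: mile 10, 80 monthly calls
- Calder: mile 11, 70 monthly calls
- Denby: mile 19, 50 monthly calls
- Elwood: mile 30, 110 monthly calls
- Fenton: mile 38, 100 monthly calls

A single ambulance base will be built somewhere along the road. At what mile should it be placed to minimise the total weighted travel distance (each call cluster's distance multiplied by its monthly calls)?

For a sum of weighted absolute distances on a line, the optimum is the weighted median (not the mean). Total weight W = 685; half-weight = 342.5.
Sort by position and accumulate weight:
  mile 7 (Ashton, w=275) → cum 275
  mile 10 (Brookfield, w=80) → cum 355  ≥ 342.5 → median here
  mile 11 (Calder, w=70) → cum 425
  mile 19 (Denby, w=50) → cum 475
  mile 30 (Elwood, w=110) → cum 585
  mile 38 (Fenton, w=100) → cum 685
Optimal location: mile 10.

x = 10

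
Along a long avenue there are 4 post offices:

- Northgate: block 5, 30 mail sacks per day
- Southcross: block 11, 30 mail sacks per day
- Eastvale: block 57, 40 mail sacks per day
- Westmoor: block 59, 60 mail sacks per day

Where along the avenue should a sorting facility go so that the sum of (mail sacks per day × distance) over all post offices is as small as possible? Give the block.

For a sum of weighted absolute distances on a line, the optimum is the weighted median (not the mean). Total weight W = 160; half-weight = 80.
Sort by position and accumulate weight:
  block 5 (Northgate, w=30) → cum 30
  block 11 (Southcross, w=30) → cum 60
  block 57 (Eastvale, w=40) → cum 100  ≥ 80 → median here
  block 59 (Westmoor, w=60) → cum 160
Optimal location: block 57.

x = 57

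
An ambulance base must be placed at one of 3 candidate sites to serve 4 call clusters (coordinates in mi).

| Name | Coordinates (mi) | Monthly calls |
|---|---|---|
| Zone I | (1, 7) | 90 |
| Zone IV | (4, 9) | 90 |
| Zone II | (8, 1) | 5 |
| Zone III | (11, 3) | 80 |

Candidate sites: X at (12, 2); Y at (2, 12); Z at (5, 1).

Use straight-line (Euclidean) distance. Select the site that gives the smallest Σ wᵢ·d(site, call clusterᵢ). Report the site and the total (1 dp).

Total weighted distance at each candidate:
  X (12, 2): total = 2177.9
  Y (2, 12): total = 1864.3
  Z (5, 1): total = 1895.6
Minimum is at Y with total 1864.3 mi.

Y, total 1864.3 mi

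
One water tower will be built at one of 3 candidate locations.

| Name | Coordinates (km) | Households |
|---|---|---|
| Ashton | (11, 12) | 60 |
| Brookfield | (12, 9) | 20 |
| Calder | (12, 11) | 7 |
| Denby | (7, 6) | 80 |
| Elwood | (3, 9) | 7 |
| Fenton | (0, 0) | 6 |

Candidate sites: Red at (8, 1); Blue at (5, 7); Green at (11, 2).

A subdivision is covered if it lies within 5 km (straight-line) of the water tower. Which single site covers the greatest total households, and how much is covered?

Coverage radius r = 5 km; a point is covered iff (Δx)²+(Δy)² ≤ 5² = 25.
  Red (8, 1): covers {none} → 0
  Blue (5, 7): covers {Denby, Elwood} → 87
  Green (11, 2): covers {none} → 0
Maximum coverage at Blue: 87 households.

Blue, covering 87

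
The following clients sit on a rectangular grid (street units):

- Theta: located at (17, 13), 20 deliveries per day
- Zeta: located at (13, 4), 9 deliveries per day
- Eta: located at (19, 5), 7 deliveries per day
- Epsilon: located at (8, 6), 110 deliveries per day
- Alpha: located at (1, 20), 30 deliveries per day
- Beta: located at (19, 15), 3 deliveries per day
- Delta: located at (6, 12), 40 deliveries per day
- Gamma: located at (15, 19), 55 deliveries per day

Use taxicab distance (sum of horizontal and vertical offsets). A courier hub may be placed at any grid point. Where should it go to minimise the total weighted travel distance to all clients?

(8, 12)

Manhattan distance separates: Σwᵢ(|x−xᵢ|+|y−yᵢ|) = Σwᵢ|x−xᵢ| + Σwᵢ|y−yᵢ|, so x and y are optimised independently as 1-D weighted medians.
Total weight W = 274; half = 137.
x-coordinate, sorted with cumulative weight:
  x=1 (Alpha, w=30) cum 30
  x=6 (Delta, w=40) cum 70
  x=8 (Epsilon, w=110) cum 180  ← median
  x=13 (Zeta, w=9) cum 189
  x=15 (Gamma, w=55) cum 244
  x=17 (Theta, w=20) cum 264
  x=19 (Eta, w=7) cum 271
  x=19 (Beta, w=3) cum 274
⇒ x* = 8
y-coordinate, sorted with cumulative weight:
  y=4 (Zeta, w=9) cum 9
  y=5 (Eta, w=7) cum 16
  y=6 (Epsilon, w=110) cum 126
  y=12 (Delta, w=40) cum 166  ← median
  y=13 (Theta, w=20) cum 186
  y=15 (Beta, w=3) cum 189
  y=19 (Gamma, w=55) cum 244
  y=20 (Alpha, w=30) cum 274
⇒ y* = 12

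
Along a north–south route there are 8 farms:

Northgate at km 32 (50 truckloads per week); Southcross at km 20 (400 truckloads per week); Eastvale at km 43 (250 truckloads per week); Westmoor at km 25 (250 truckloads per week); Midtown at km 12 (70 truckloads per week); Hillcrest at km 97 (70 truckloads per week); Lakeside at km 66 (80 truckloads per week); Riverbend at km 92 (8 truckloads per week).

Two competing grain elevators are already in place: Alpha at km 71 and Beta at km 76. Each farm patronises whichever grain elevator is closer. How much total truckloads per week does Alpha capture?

1100

The indifferent point is the midpoint (71+76)/2 = 73.5; farms left of it (closer to Alpha at 71) go to Alpha, those right go to Beta.
  Midtown at 12 (w=70) → Alpha
  Southcross at 20 (w=400) → Alpha
  Westmoor at 25 (w=250) → Alpha
  Northgate at 32 (w=50) → Alpha
  Eastvale at 43 (w=250) → Alpha
  Lakeside at 66 (w=80) → Alpha
  Riverbend at 92 (w=8) → Beta
  Hillcrest at 97 (w=70) → Beta
Alpha captures 1100; Beta captures 78.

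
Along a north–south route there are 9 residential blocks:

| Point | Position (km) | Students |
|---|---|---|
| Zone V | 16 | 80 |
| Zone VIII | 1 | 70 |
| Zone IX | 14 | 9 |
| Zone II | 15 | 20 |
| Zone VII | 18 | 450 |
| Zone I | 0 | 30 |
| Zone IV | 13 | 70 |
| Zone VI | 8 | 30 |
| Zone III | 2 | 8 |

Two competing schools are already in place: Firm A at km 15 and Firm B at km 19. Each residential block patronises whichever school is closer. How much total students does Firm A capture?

317

The indifferent point is the midpoint (15+19)/2 = 17; residential blocks left of it (closer to Firm A at 15) go to Firm A, those right go to Firm B.
  Zone I at 0 (w=30) → Firm A
  Zone VIII at 1 (w=70) → Firm A
  Zone III at 2 (w=8) → Firm A
  Zone VI at 8 (w=30) → Firm A
  Zone IV at 13 (w=70) → Firm A
  Zone IX at 14 (w=9) → Firm A
  Zone II at 15 (w=20) → Firm A
  Zone V at 16 (w=80) → Firm A
  Zone VII at 18 (w=450) → Firm B
Firm A captures 317; Firm B captures 450.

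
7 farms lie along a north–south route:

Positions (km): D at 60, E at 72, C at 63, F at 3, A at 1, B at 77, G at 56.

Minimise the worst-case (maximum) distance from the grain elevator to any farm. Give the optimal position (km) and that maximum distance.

location 39, max distance 38

The 1-center on a line is the midpoint of the two extreme points: leftmost at 1, rightmost at 77.
Optimal location = (1 + 77)/2 = 39; maximum distance = (77 − 1)/2 = 38.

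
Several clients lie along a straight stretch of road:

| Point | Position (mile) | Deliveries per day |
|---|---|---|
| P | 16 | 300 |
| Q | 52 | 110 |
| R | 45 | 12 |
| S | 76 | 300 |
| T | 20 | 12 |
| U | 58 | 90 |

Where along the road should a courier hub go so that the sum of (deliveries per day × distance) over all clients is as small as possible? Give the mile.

x = 52

For a sum of weighted absolute distances on a line, the optimum is the weighted median (not the mean). Total weight W = 824; half-weight = 412.
Sort by position and accumulate weight:
  mile 16 (P, w=300) → cum 300
  mile 20 (T, w=12) → cum 312
  mile 45 (R, w=12) → cum 324
  mile 52 (Q, w=110) → cum 434  ≥ 412 → median here
  mile 58 (U, w=90) → cum 524
  mile 76 (S, w=300) → cum 824
Optimal location: mile 52.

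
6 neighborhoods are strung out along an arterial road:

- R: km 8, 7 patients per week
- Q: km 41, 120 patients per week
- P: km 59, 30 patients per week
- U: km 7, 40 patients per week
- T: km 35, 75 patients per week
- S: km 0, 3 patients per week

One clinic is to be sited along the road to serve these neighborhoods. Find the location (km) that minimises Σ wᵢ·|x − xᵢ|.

For a sum of weighted absolute distances on a line, the optimum is the weighted median (not the mean). Total weight W = 275; half-weight = 137.5.
Sort by position and accumulate weight:
  km 0 (S, w=3) → cum 3
  km 7 (U, w=40) → cum 43
  km 8 (R, w=7) → cum 50
  km 35 (T, w=75) → cum 125
  km 41 (Q, w=120) → cum 245  ≥ 137.5 → median here
  km 59 (P, w=30) → cum 275
Optimal location: km 41.

x = 41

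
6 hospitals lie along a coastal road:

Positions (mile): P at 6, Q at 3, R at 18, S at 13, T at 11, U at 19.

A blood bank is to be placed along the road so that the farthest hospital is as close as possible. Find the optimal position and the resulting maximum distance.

location 11, max distance 8

The 1-center on a line is the midpoint of the two extreme points: leftmost at 3, rightmost at 19.
Optimal location = (3 + 19)/2 = 11; maximum distance = (19 − 3)/2 = 8.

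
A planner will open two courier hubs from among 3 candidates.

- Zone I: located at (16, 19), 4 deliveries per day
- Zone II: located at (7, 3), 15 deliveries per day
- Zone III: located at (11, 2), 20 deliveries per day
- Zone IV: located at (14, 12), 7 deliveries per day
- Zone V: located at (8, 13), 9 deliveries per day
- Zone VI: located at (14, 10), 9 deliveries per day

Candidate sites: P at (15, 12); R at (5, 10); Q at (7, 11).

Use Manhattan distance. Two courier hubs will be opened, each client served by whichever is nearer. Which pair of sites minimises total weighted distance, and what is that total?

{P, Q}, total 473

Evaluate every pair (each demand assigned to the nearer of the two):
  {P, Q}: total = 473
  {P, R}: total = 535
  {R, Q}: total = 603
Best pair: {P, Q} with total 473.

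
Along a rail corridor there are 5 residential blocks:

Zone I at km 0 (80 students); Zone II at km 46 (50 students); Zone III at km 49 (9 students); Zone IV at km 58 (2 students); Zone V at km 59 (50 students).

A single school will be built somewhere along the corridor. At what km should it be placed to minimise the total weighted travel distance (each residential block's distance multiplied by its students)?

x = 46

For a sum of weighted absolute distances on a line, the optimum is the weighted median (not the mean). Total weight W = 191; half-weight = 95.5.
Sort by position and accumulate weight:
  km 0 (Zone I, w=80) → cum 80
  km 46 (Zone II, w=50) → cum 130  ≥ 95.5 → median here
  km 49 (Zone III, w=9) → cum 139
  km 58 (Zone IV, w=2) → cum 141
  km 59 (Zone V, w=50) → cum 191
Optimal location: km 46.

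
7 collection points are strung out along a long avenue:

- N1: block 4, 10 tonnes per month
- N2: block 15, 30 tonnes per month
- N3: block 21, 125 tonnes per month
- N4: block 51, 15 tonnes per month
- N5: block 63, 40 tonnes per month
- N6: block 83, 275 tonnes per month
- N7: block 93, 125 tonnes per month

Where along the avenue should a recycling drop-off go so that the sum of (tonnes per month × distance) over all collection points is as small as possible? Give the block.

x = 83

For a sum of weighted absolute distances on a line, the optimum is the weighted median (not the mean). Total weight W = 620; half-weight = 310.
Sort by position and accumulate weight:
  block 4 (N1, w=10) → cum 10
  block 15 (N2, w=30) → cum 40
  block 21 (N3, w=125) → cum 165
  block 51 (N4, w=15) → cum 180
  block 63 (N5, w=40) → cum 220
  block 83 (N6, w=275) → cum 495  ≥ 310 → median here
  block 93 (N7, w=125) → cum 620
Optimal location: block 83.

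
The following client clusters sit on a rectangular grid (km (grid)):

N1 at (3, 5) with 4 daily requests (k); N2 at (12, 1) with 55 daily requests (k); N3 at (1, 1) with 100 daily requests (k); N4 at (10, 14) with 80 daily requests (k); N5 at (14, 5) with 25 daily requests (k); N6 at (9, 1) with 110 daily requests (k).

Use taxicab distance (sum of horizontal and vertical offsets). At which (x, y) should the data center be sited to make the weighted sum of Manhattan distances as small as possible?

Manhattan distance separates: Σwᵢ(|x−xᵢ|+|y−yᵢ|) = Σwᵢ|x−xᵢ| + Σwᵢ|y−yᵢ|, so x and y are optimised independently as 1-D weighted medians.
Total weight W = 374; half = 187.
x-coordinate, sorted with cumulative weight:
  x=1 (N3, w=100) cum 100
  x=3 (N1, w=4) cum 104
  x=9 (N6, w=110) cum 214  ← median
  x=10 (N4, w=80) cum 294
  x=12 (N2, w=55) cum 349
  x=14 (N5, w=25) cum 374
⇒ x* = 9
y-coordinate, sorted with cumulative weight:
  y=1 (N2, w=55) cum 55
  y=1 (N3, w=100) cum 155
  y=1 (N6, w=110) cum 265  ← median
  y=5 (N1, w=4) cum 269
  y=5 (N5, w=25) cum 294
  y=14 (N4, w=80) cum 374
⇒ y* = 1

(9, 1)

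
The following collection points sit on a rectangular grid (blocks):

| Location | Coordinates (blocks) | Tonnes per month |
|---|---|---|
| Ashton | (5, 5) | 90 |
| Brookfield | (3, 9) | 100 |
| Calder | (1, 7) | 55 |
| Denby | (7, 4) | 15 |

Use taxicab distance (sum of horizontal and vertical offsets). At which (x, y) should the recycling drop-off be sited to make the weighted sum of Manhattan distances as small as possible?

(3, 7)

Manhattan distance separates: Σwᵢ(|x−xᵢ|+|y−yᵢ|) = Σwᵢ|x−xᵢ| + Σwᵢ|y−yᵢ|, so x and y are optimised independently as 1-D weighted medians.
Total weight W = 260; half = 130.
x-coordinate, sorted with cumulative weight:
  x=1 (Calder, w=55) cum 55
  x=3 (Brookfield, w=100) cum 155  ← median
  x=5 (Ashton, w=90) cum 245
  x=7 (Denby, w=15) cum 260
⇒ x* = 3
y-coordinate, sorted with cumulative weight:
  y=4 (Denby, w=15) cum 15
  y=5 (Ashton, w=90) cum 105
  y=7 (Calder, w=55) cum 160  ← median
  y=9 (Brookfield, w=100) cum 260
⇒ y* = 7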